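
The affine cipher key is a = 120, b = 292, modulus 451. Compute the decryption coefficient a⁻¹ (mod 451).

109

gcd(451, 120) by repeated division:
451 = 3·120 + 91
120 = 1·91 + 29
91 = 3·29 + 4
29 = 7·4 + 1
4 = 4·1 + 0
Since gcd(120, 451) = 1, back-substitute to write 1 as a combination:
1 = 29 − 7·4
1 = −7·91 + 22·29
1 = 22·120 − 29·91
1 = −29·451 + 109·120
So 120·109 ≡ 1 (mod 451).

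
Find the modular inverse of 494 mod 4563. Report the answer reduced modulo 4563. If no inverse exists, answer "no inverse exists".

no inverse exists

Compute gcd(494, 4563):
4563 = 9·494 + 117
494 = 4·117 + 26
117 = 4·26 + 13
26 = 2·13 + 0
Since gcd = 13 > 1, 494 is not a unit mod 4563.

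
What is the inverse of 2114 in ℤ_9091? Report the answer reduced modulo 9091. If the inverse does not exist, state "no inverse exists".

Run Euclid on (9091, 2114):
9091 = 4*2114 + 635
2114 = 3*635 + 209
635 = 3*209 + 8
209 = 26*8 + 1
8 = 8*1 + 0
gcd = 1, so the inverse exists. Back-substitute:
1 = 209 − 26·8
1 = −26·635 + 79·209
1 = 79·2114 − 263·635
1 = −263·9091 + 1131·2114
So 2114·1131 ≡ 1 (mod 9091).

1131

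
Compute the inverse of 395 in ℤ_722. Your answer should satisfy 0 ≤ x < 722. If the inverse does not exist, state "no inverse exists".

223

Extended Euclidean algorithm:
722 = 1·395 + 327
395 = 1·327 + 68
327 = 4·68 + 55
68 = 1·55 + 13
55 = 4·13 + 3
13 = 4·3 + 1
3 = 3·1 + 0
The gcd is 1. Working backward:
1 = 13 − 4·3
1 = −4·55 + 17·13
1 = 17·68 − 21·55
1 = −21·327 + 101·68
1 = 101·395 − 122·327
1 = −122·722 + 223·395
So 395·223 ≡ 1 (mod 722).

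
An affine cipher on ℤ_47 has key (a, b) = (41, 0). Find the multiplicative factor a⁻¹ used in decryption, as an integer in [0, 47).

Apply the Euclidean algorithm to 47 and 41:
47 = 1×41 + 6
41 = 6×6 + 5
6 = 1×5 + 1
5 = 5×1 + 0
Since gcd(41, 47) = 1, back-substitute to write 1 as a combination:
1 = 6 − 5
1 = −41 + 7·6
1 = 7·47 − 8·41
Hence 41⁻¹ ≡ -8 ≡ 39 (mod 47).

39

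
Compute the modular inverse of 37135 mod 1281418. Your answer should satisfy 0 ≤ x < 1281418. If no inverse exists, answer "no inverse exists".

978895

Run Euclid on (1281418, 37135):
1281418 = 34*37135 + 18828
37135 = 1*18828 + 18307
18828 = 1*18307 + 521
18307 = 35*521 + 72
521 = 7*72 + 17
72 = 4*17 + 4
17 = 4*4 + 1
4 = 4*1 + 0
Since gcd(37135, 1281418) = 1, back-substitute to write 1 as a combination:
1 = 17 − 4·4
1 = −4·72 + 17·17
1 = 17·521 − 123·72
1 = −123·18307 + 4322·521
1 = 4322·18828 − 4445·18307
1 = −4445·37135 + 8767·18828
1 = 8767·1281418 − 302523·37135
So 37135·(-302523) ≡ 1 (mod 1281418), and -302523 ≡ 978895 (mod 1281418).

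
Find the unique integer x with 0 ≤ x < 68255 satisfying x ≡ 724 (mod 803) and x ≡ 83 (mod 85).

Write x = 724 + 803·k. Then 803·k ≡ 83 − 724 ≡ 39 (mod 85).
Need 803⁻¹ mod 85. Extended Euclid on (85, 38):
85 = 2×38 + 9
38 = 4×9 + 2
9 = 4×2 + 1
2 = 2×1 + 0
Back-substitute:
1 = 9 − 4·2
1 = −4·38 + 17·9
1 = 17·85 − 38·38
803⁻¹ ≡ 47 (mod 85), so k ≡ 47·39 ≡ 48 (mod 85).
x = 724 + 803·48 = 39268.

39268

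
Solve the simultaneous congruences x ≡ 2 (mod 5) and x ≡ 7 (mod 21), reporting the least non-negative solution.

7

Write x = 2 + 5·k. Then 5·k ≡ 7 − 2 ≡ 5 (mod 21).
Need 5⁻¹ mod 21. Extended Euclid on (21, 5):
21 = 4*5 + 1
5 = 5*1 + 0
Back-substitute:
1 = 21 − 4·5
5⁻¹ ≡ 17 (mod 21), so k ≡ 17·5 ≡ 1 (mod 21).
x = 2 + 5·1 = 7.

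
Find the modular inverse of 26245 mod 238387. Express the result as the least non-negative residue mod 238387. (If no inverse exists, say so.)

187585

Extended Euclidean algorithm:
238387 = 9×26245 + 2182
26245 = 12×2182 + 61
2182 = 35×61 + 47
61 = 1×47 + 14
47 = 3×14 + 5
14 = 2×5 + 4
5 = 1×4 + 1
4 = 4×1 + 0
The gcd is 1. Working backward:
1 = 5 − 4
1 = −14 + 3·5
1 = 3·47 − 10·14
1 = −10·61 + 13·47
1 = 13·2182 − 465·61
1 = −465·26245 + 5593·2182
1 = 5593·238387 − 50802·26245
Thus 26245·(-50802) ≡ 1 (mod 238387); reducing, -50802 mod 238387 = 187585.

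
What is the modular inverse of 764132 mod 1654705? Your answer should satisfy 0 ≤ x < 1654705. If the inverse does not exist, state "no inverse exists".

Extended Euclidean algorithm:
1654705 = 2·764132 + 126441
764132 = 6·126441 + 5486
126441 = 23·5486 + 263
5486 = 20·263 + 226
263 = 1·226 + 37
226 = 6·37 + 4
37 = 9·4 + 1
4 = 4·1 + 0
The gcd is 1. Working backward:
1 = 37 − 9·4
1 = −9·226 + 55·37
1 = 55·263 − 64·226
1 = −64·5486 + 1335·263
1 = 1335·126441 − 30769·5486
1 = −30769·764132 + 185949·126441
1 = 185949·1654705 − 402667·764132
So 764132·(-402667) ≡ 1 (mod 1654705), and -402667 ≡ 1252038 (mod 1654705).

1252038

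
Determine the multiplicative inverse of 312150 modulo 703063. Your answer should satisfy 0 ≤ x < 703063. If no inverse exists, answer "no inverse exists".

Run Euclid on (703063, 312150):
703063 = 2*312150 + 78763
312150 = 3*78763 + 75861
78763 = 1*75861 + 2902
75861 = 26*2902 + 409
2902 = 7*409 + 39
409 = 10*39 + 19
39 = 2*19 + 1
19 = 19*1 + 0
Since gcd(312150, 703063) = 1, back-substitute to write 1 as a combination:
1 = 39 − 2·19
1 = −2·409 + 21·39
1 = 21·2902 − 149·409
1 = −149·75861 + 3895·2902
1 = 3895·78763 − 4044·75861
1 = −4044·312150 + 16027·78763
1 = 16027·703063 − 36098·312150
So 312150·(-36098) ≡ 1 (mod 703063), and -36098 ≡ 666965 (mod 703063).

666965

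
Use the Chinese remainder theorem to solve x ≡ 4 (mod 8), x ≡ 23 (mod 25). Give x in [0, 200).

148

Write x = 4 + 8·k. Then 8·k ≡ 23 − 4 ≡ 19 (mod 25).
Need 8⁻¹ mod 25. Extended Euclid on (25, 8):
25 = 3·8 + 1
8 = 8·1 + 0
Back-substitute:
1 = 25 − 3·8
8⁻¹ ≡ 22 (mod 25), so k ≡ 22·19 ≡ 18 (mod 25).
x = 4 + 8·18 = 148.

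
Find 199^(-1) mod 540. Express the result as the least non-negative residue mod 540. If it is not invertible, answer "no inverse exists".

19

Extended Euclidean algorithm:
540 = 2*199 + 142
199 = 1*142 + 57
142 = 2*57 + 28
57 = 2*28 + 1
28 = 28*1 + 0
The gcd is 1. Working backward:
1 = 57 − 2·28
1 = −2·142 + 5·57
1 = 5·199 − 7·142
1 = −7·540 + 19·199
So 199·19 ≡ 1 (mod 540).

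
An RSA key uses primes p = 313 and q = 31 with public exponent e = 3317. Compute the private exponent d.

8093

φ(n) = (p−1)(q−1) = 312·30 = 9360.
Need d with 3317·d ≡ 1 (mod 9360). Apply the extended Euclidean algorithm:
9360 = 2*3317 + 2726
3317 = 1*2726 + 591
2726 = 4*591 + 362
591 = 1*362 + 229
362 = 1*229 + 133
229 = 1*133 + 96
133 = 1*96 + 37
96 = 2*37 + 22
37 = 1*22 + 15
22 = 1*15 + 7
15 = 2*7 + 1
7 = 7*1 + 0
Back-substitute:
1 = 15 − 2·7
1 = −2·22 + 3·15
1 = 3·37 − 5·22
1 = −5·96 + 13·37
1 = 13·133 − 18·96
1 = −18·229 + 31·133
1 = 31·362 − 49·229
1 = −49·591 + 80·362
1 = 80·2726 − 369·591
1 = −369·3317 + 449·2726
1 = 449·9360 − 1267·3317
So 3317·(-1267) ≡ 1 (mod 9360), hence d ≡ -1267 ≡ 8093 (mod 9360).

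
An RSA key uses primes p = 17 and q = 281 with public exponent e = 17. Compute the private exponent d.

φ(n) = (p−1)(q−1) = 16·280 = 4480.
Need d with 17·d ≡ 1 (mod 4480). Apply the extended Euclidean algorithm:
4480 = 263×17 + 9
17 = 1×9 + 8
9 = 1×8 + 1
8 = 8×1 + 0
Back-substitute:
1 = 9 − 8
1 = −17 + 2·9
1 = 2·4480 − 527·17
So 17·(-527) ≡ 1 (mod 4480), hence d ≡ -527 ≡ 3953 (mod 4480).

3953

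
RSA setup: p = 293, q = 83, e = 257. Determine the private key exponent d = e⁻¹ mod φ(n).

23385

φ(n) = (p−1)(q−1) = 292·82 = 23944.
Need d with 257·d ≡ 1 (mod 23944). Apply the extended Euclidean algorithm:
23944 = 93×257 + 43
257 = 5×43 + 42
43 = 1×42 + 1
42 = 42×1 + 0
Back-substitute:
1 = 43 − 42
1 = −257 + 6·43
1 = 6·23944 − 559·257
So 257·(-559) ≡ 1 (mod 23944), hence d ≡ -559 ≡ 23385 (mod 23944).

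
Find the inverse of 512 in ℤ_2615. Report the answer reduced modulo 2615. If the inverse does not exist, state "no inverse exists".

618

Extended Euclidean algorithm:
2615 = 5·512 + 55
512 = 9·55 + 17
55 = 3·17 + 4
17 = 4·4 + 1
4 = 4·1 + 0
Since gcd(512, 2615) = 1, back-substitute to write 1 as a combination:
1 = 17 − 4·4
1 = −4·55 + 13·17
1 = 13·512 − 121·55
1 = −121·2615 + 618·512
So 512·618 ≡ 1 (mod 2615).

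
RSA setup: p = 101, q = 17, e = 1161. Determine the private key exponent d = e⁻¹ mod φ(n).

441

φ(n) = (p−1)(q−1) = 100·16 = 1600.
Need d with 1161·d ≡ 1 (mod 1600). Apply the extended Euclidean algorithm:
1600 = 1*1161 + 439
1161 = 2*439 + 283
439 = 1*283 + 156
283 = 1*156 + 127
156 = 1*127 + 29
127 = 4*29 + 11
29 = 2*11 + 7
11 = 1*7 + 4
7 = 1*4 + 3
4 = 1*3 + 1
3 = 3*1 + 0
Back-substitute:
1 = 4 − 3
1 = −7 + 2·4
1 = 2·11 − 3·7
1 = −3·29 + 8·11
1 = 8·127 − 35·29
1 = −35·156 + 43·127
1 = 43·283 − 78·156
1 = −78·439 + 121·283
1 = 121·1161 − 320·439
1 = −320·1600 + 441·1161
So 1161·441 ≡ 1 (mod 1600), hence d = 441.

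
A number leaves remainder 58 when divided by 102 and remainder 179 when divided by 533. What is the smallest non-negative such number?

42286

Write x = 58 + 102·k. Then 102·k ≡ 179 − 58 ≡ 121 (mod 533).
Need 102⁻¹ mod 533. Extended Euclid on (533, 102):
533 = 5×102 + 23
102 = 4×23 + 10
23 = 2×10 + 3
10 = 3×3 + 1
3 = 3×1 + 0
Back-substitute:
1 = 10 − 3·3
1 = −3·23 + 7·10
1 = 7·102 − 31·23
1 = −31·533 + 162·102
102⁻¹ ≡ 162 (mod 533), so k ≡ 162·121 ≡ 414 (mod 533).
x = 58 + 102·414 = 42286.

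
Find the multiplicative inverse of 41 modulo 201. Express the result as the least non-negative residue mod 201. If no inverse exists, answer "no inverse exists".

gcd(201, 41) by repeated division:
201 = 4·41 + 37
41 = 1·37 + 4
37 = 9·4 + 1
4 = 4·1 + 0
Since gcd(41, 201) = 1, back-substitute to write 1 as a combination:
1 = 37 − 9·4
1 = −9·41 + 10·37
1 = 10·201 − 49·41
So 41·(-49) ≡ 1 (mod 201), and -49 ≡ 152 (mod 201).

152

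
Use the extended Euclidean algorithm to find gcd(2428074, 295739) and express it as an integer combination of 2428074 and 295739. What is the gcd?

Repeated division:
2428074 = 8×295739 + 62162
295739 = 4×62162 + 47091
62162 = 1×47091 + 15071
47091 = 3×15071 + 1878
15071 = 8×1878 + 47
1878 = 39×47 + 45
47 = 1×45 + 2
45 = 22×2 + 1
2 = 2×1 + 0
gcd(2428074, 295739) = 1.
Working backward:
1 = 45 − 22·2
1 = −22·47 + 23·45
1 = 23·1878 − 919·47
1 = −919·15071 + 7375·1878
1 = 7375·47091 − 23044·15071
1 = −23044·62162 + 30419·47091
1 = 30419·295739 − 144720·62162
1 = −144720·2428074 + 1188179·295739
So 1 = (-144720)·2428074 + (1188179)·295739.

1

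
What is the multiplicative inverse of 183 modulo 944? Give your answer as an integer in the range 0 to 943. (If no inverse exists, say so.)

Run Euclid on (944, 183):
944 = 5·183 + 29
183 = 6·29 + 9
29 = 3·9 + 2
9 = 4·2 + 1
2 = 2·1 + 0
gcd = 1, so the inverse exists. Back-substitute:
1 = 9 − 4·2
1 = −4·29 + 13·9
1 = 13·183 − 82·29
1 = −82·944 + 423·183
So 183·423 ≡ 1 (mod 944).

423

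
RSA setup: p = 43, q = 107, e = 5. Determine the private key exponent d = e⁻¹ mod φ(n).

φ(n) = (p−1)(q−1) = 42·106 = 4452.
Need d with 5·d ≡ 1 (mod 4452). Apply the extended Euclidean algorithm:
4452 = 890·5 + 2
5 = 2·2 + 1
2 = 2·1 + 0
Back-substitute:
1 = 5 − 2·2
1 = −2·4452 + 1781·5
So 5·1781 ≡ 1 (mod 4452), hence d = 1781.

1781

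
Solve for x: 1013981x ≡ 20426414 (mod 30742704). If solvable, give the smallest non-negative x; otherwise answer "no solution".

First find gcd(1013981, 30742704):
30742704 = 30·1013981 + 323274
1013981 = 3·323274 + 44159
323274 = 7·44159 + 14161
44159 = 3·14161 + 1676
14161 = 8·1676 + 753
1676 = 2·753 + 170
753 = 4·170 + 73
170 = 2·73 + 24
73 = 3·24 + 1
24 = 24·1 + 0
gcd = 1, so a unique solution mod 30742704 exists.
Back-substitute for the Bézout coefficients:
1 = 73 − 3·24
1 = −3·170 + 7·73
1 = 7·753 − 31·170
1 = −31·1676 + 69·753
1 = 69·14161 − 583·1676
1 = −583·44159 + 1818·14161
1 = 1818·323274 − 13309·44159
1 = −13309·1013981 + 41745·323274
1 = 41745·30742704 − 1265659·1013981
So 1013981·(-1265659) ≡ 1 (mod 30742704), giving 1013981⁻¹ ≡ 29477045.
x ≡ 1013981⁻¹·20426414 ≡ 29477045·20426414 ≡ 17755750 (mod 30742704).

17755750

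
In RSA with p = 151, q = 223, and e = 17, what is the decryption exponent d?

11753

φ(n) = (p−1)(q−1) = 150·222 = 33300.
Need d with 17·d ≡ 1 (mod 33300). Apply the extended Euclidean algorithm:
33300 = 1958·17 + 14
17 = 1·14 + 3
14 = 4·3 + 2
3 = 1·2 + 1
2 = 2·1 + 0
Back-substitute:
1 = 3 − 2
1 = −14 + 5·3
1 = 5·17 − 6·14
1 = −6·33300 + 11753·17
So 17·11753 ≡ 1 (mod 33300), hence d = 11753.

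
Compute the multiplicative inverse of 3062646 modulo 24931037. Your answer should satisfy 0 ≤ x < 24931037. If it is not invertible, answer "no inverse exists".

Run Euclid on (24931037, 3062646):
24931037 = 8×3062646 + 429869
3062646 = 7×429869 + 53563
429869 = 8×53563 + 1365
53563 = 39×1365 + 328
1365 = 4×328 + 53
328 = 6×53 + 10
53 = 5×10 + 3
10 = 3×3 + 1
3 = 3×1 + 0
Since gcd(3062646, 24931037) = 1, back-substitute to write 1 as a combination:
1 = 10 − 3·3
1 = −3·53 + 16·10
1 = 16·328 − 99·53
1 = −99·1365 + 412·328
1 = 412·53563 − 16167·1365
1 = −16167·429869 + 129748·53563
1 = 129748·3062646 − 924403·429869
1 = −924403·24931037 + 7524972·3062646
So 3062646·7524972 ≡ 1 (mod 24931037).

7524972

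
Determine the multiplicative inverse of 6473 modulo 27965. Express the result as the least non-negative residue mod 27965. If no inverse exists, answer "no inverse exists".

24552

gcd(27965, 6473) by repeated division:
27965 = 4·6473 + 2073
6473 = 3·2073 + 254
2073 = 8·254 + 41
254 = 6·41 + 8
41 = 5·8 + 1
8 = 8·1 + 0
Since gcd(6473, 27965) = 1, back-substitute to write 1 as a combination:
1 = 41 − 5·8
1 = −5·254 + 31·41
1 = 31·2073 − 253·254
1 = −253·6473 + 790·2073
1 = 790·27965 − 3413·6473
Thus 6473·(-3413) ≡ 1 (mod 27965); reducing, -3413 mod 27965 = 24552.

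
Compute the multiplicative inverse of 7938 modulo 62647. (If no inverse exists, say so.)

18933

gcd(62647, 7938) by repeated division:
62647 = 7*7938 + 7081
7938 = 1*7081 + 857
7081 = 8*857 + 225
857 = 3*225 + 182
225 = 1*182 + 43
182 = 4*43 + 10
43 = 4*10 + 3
10 = 3*3 + 1
3 = 3*1 + 0
The gcd is 1. Working backward:
1 = 10 − 3·3
1 = −3·43 + 13·10
1 = 13·182 − 55·43
1 = −55·225 + 68·182
1 = 68·857 − 259·225
1 = −259·7081 + 2140·857
1 = 2140·7938 − 2399·7081
1 = −2399·62647 + 18933·7938
So 7938·18933 ≡ 1 (mod 62647).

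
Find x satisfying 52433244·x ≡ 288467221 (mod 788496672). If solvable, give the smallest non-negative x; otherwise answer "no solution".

no solution

gcd(52433244, 788496672):
788496672 = 15×52433244 + 1998012
52433244 = 26×1998012 + 484932
1998012 = 4×484932 + 58284
484932 = 8×58284 + 18660
58284 = 3×18660 + 2304
18660 = 8×2304 + 228
2304 = 10×228 + 24
228 = 9×24 + 12
24 = 2×12 + 0
gcd = 12, but 12 ∤ 288467221, so the congruence has no solution.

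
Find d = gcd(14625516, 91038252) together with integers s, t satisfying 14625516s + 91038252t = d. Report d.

Repeated division:
91038252 = 6·14625516 + 3285156
14625516 = 4·3285156 + 1484892
3285156 = 2·1484892 + 315372
1484892 = 4·315372 + 223404
315372 = 1·223404 + 91968
223404 = 2·91968 + 39468
91968 = 2·39468 + 13032
39468 = 3·13032 + 372
13032 = 35·372 + 12
372 = 31·12 + 0
gcd(14625516, 91038252) = 12.
Back-substituting:
12 = 13032 − 35·372
12 = −35·39468 + 106·13032
12 = 106·91968 − 247·39468
12 = −247·223404 + 600·91968
12 = 600·315372 − 847·223404
12 = −847·1484892 + 3988·315372
12 = 3988·3285156 − 8823·1484892
12 = −8823·14625516 + 39280·3285156
12 = 39280·91038252 − 244503·14625516
So 12 = (39280)·91038252 + (-244503)·14625516.

12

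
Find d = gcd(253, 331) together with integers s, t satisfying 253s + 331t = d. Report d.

Euclidean algorithm:
331 = 1*253 + 78
253 = 3*78 + 19
78 = 4*19 + 2
19 = 9*2 + 1
2 = 2*1 + 0
gcd(253, 331) = 1.
Back-substituting:
1 = 19 − 9·2
1 = −9·78 + 37·19
1 = 37·253 − 120·78
1 = −120·331 + 157·253
So 1 = (-120)·331 + (157)·253.

1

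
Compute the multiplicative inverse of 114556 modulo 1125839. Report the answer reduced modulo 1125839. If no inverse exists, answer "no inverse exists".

Compute gcd(114556, 1125839):
1125839 = 9*114556 + 94835
114556 = 1*94835 + 19721
94835 = 4*19721 + 15951
19721 = 1*15951 + 3770
15951 = 4*3770 + 871
3770 = 4*871 + 286
871 = 3*286 + 13
286 = 22*13 + 0
Since gcd = 13 > 1, 114556 is not a unit mod 1125839.

no inverse exists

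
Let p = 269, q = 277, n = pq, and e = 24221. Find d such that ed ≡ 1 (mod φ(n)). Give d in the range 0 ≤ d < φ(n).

15077

φ(n) = (p−1)(q−1) = 268·276 = 73968.
Need d with 24221·d ≡ 1 (mod 73968). Apply the extended Euclidean algorithm:
73968 = 3·24221 + 1305
24221 = 18·1305 + 731
1305 = 1·731 + 574
731 = 1·574 + 157
574 = 3·157 + 103
157 = 1·103 + 54
103 = 1·54 + 49
54 = 1·49 + 5
49 = 9·5 + 4
5 = 1·4 + 1
4 = 4·1 + 0
Back-substitute:
1 = 5 − 4
1 = −49 + 10·5
1 = 10·54 − 11·49
1 = −11·103 + 21·54
1 = 21·157 − 32·103
1 = −32·574 + 117·157
1 = 117·731 − 149·574
1 = −149·1305 + 266·731
1 = 266·24221 − 4937·1305
1 = −4937·73968 + 15077·24221
So 24221·15077 ≡ 1 (mod 73968), hence d = 15077.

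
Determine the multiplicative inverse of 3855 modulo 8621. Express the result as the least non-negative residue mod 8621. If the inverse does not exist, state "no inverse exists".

Apply the Euclidean algorithm to 8621 and 3855:
8621 = 2·3855 + 911
3855 = 4·911 + 211
911 = 4·211 + 67
211 = 3·67 + 10
67 = 6·10 + 7
10 = 1·7 + 3
7 = 2·3 + 1
3 = 3·1 + 0
Since gcd(3855, 8621) = 1, back-substitute to write 1 as a combination:
1 = 7 − 2·3
1 = −2·10 + 3·7
1 = 3·67 − 20·10
1 = −20·211 + 63·67
1 = 63·911 − 272·211
1 = −272·3855 + 1151·911
1 = 1151·8621 − 2574·3855
Hence 3855⁻¹ ≡ -2574 ≡ 6047 (mod 8621).

6047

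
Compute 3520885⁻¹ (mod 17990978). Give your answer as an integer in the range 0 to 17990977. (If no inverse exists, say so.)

13735357

Apply the Euclidean algorithm to 17990978 and 3520885:
17990978 = 5×3520885 + 386553
3520885 = 9×386553 + 41908
386553 = 9×41908 + 9381
41908 = 4×9381 + 4384
9381 = 2×4384 + 613
4384 = 7×613 + 93
613 = 6×93 + 55
93 = 1×55 + 38
55 = 1×38 + 17
38 = 2×17 + 4
17 = 4×4 + 1
4 = 4×1 + 0
Since gcd(3520885, 17990978) = 1, back-substitute to write 1 as a combination:
1 = 17 − 4·4
1 = −4·38 + 9·17
1 = 9·55 − 13·38
1 = −13·93 + 22·55
1 = 22·613 − 145·93
1 = −145·4384 + 1037·613
1 = 1037·9381 − 2219·4384
1 = −2219·41908 + 9913·9381
1 = 9913·386553 − 91436·41908
1 = −91436·3520885 + 832837·386553
1 = 832837·17990978 − 4255621·3520885
So 3520885·(-4255621) ≡ 1 (mod 17990978), and -4255621 ≡ 13735357 (mod 17990978).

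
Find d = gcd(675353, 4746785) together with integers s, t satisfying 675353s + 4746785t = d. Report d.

Repeated division:
4746785 = 7×675353 + 19314
675353 = 34×19314 + 18677
19314 = 1×18677 + 637
18677 = 29×637 + 204
637 = 3×204 + 25
204 = 8×25 + 4
25 = 6×4 + 1
4 = 4×1 + 0
gcd(675353, 4746785) = 1.
Express as a combination:
1 = 25 − 6·4
1 = −6·204 + 49·25
1 = 49·637 − 153·204
1 = −153·18677 + 4486·637
1 = 4486·19314 − 4639·18677
1 = −4639·675353 + 162212·19314
1 = 162212·4746785 − 1140123·675353
So 1 = (162212)·4746785 + (-1140123)·675353.

1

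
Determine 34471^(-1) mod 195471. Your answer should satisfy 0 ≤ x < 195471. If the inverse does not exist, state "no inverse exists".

135289

Extended Euclidean algorithm:
195471 = 5×34471 + 23116
34471 = 1×23116 + 11355
23116 = 2×11355 + 406
11355 = 27×406 + 393
406 = 1×393 + 13
393 = 30×13 + 3
13 = 4×3 + 1
3 = 3×1 + 0
The gcd is 1. Working backward:
1 = 13 − 4·3
1 = −4·393 + 121·13
1 = 121·406 − 125·393
1 = −125·11355 + 3496·406
1 = 3496·23116 − 7117·11355
1 = −7117·34471 + 10613·23116
1 = 10613·195471 − 60182·34471
Hence 34471⁻¹ ≡ -60182 ≡ 135289 (mod 195471).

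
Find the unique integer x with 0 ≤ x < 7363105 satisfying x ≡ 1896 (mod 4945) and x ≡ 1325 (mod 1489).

7251266

Write x = 1896 + 4945·k. Then 4945·k ≡ 1325 − 1896 ≡ 918 (mod 1489).
Need 4945⁻¹ mod 1489. Extended Euclid on (1489, 478):
1489 = 3·478 + 55
478 = 8·55 + 38
55 = 1·38 + 17
38 = 2·17 + 4
17 = 4·4 + 1
4 = 4·1 + 0
Back-substitute:
1 = 17 − 4·4
1 = −4·38 + 9·17
1 = 9·55 − 13·38
1 = −13·478 + 113·55
1 = 113·1489 − 352·478
4945⁻¹ ≡ 1137 (mod 1489), so k ≡ 1137·918 ≡ 1466 (mod 1489).
x = 1896 + 4945·1466 = 7251266.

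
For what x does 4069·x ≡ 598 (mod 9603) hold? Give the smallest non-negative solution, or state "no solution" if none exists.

First find gcd(4069, 9603):
9603 = 2*4069 + 1465
4069 = 2*1465 + 1139
1465 = 1*1139 + 326
1139 = 3*326 + 161
326 = 2*161 + 4
161 = 40*4 + 1
4 = 4*1 + 0
gcd = 1, so a unique solution mod 9603 exists.
Back-substitute for the Bézout coefficients:
1 = 161 − 40·4
1 = −40·326 + 81·161
1 = 81·1139 − 283·326
1 = −283·1465 + 364·1139
1 = 364·4069 − 1011·1465
1 = −1011·9603 + 2386·4069
So 4069·(2386) ≡ 1 (mod 9603), giving 4069⁻¹ ≡ 2386.
x ≡ 4069⁻¹·598 ≡ 2386·598 ≡ 5584 (mod 9603).

5584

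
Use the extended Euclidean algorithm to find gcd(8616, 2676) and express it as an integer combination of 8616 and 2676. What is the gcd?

Apply Euclid's algorithm to 8616 and 2676:
8616 = 3·2676 + 588
2676 = 4·588 + 324
588 = 1·324 + 264
324 = 1·264 + 60
264 = 4·60 + 24
60 = 2·24 + 12
24 = 2·12 + 0
gcd(8616, 2676) = 12.
Back-substituting:
12 = 60 − 2·24
12 = −2·264 + 9·60
12 = 9·324 − 11·264
12 = −11·588 + 20·324
12 = 20·2676 − 91·588
12 = −91·8616 + 293·2676
So 12 = (-91)·8616 + (293)·2676.

12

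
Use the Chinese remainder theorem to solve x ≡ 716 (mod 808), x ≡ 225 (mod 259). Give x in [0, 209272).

41924

Write x = 716 + 808·k. Then 808·k ≡ 225 − 716 ≡ 27 (mod 259).
Need 808⁻¹ mod 259. Extended Euclid on (259, 31):
259 = 8*31 + 11
31 = 2*11 + 9
11 = 1*9 + 2
9 = 4*2 + 1
2 = 2*1 + 0
Back-substitute:
1 = 9 − 4·2
1 = −4·11 + 5·9
1 = 5·31 − 14·11
1 = −14·259 + 117·31
808⁻¹ ≡ 117 (mod 259), so k ≡ 117·27 ≡ 51 (mod 259).
x = 716 + 808·51 = 41924.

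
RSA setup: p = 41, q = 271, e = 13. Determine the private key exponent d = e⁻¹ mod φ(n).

φ(n) = (p−1)(q−1) = 40·270 = 10800.
Need d with 13·d ≡ 1 (mod 10800). Apply the extended Euclidean algorithm:
10800 = 830×13 + 10
13 = 1×10 + 3
10 = 3×3 + 1
3 = 3×1 + 0
Back-substitute:
1 = 10 − 3·3
1 = −3·13 + 4·10
1 = 4·10800 − 3323·13
So 13·(-3323) ≡ 1 (mod 10800), hence d ≡ -3323 ≡ 7477 (mod 10800).

7477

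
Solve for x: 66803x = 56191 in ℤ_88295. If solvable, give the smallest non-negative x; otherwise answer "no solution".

First find gcd(66803, 88295):
88295 = 1×66803 + 21492
66803 = 3×21492 + 2327
21492 = 9×2327 + 549
2327 = 4×549 + 131
549 = 4×131 + 25
131 = 5×25 + 6
25 = 4×6 + 1
6 = 6×1 + 0
gcd = 1, so a unique solution mod 88295 exists.
Back-substitute for the Bézout coefficients:
1 = 25 − 4·6
1 = −4·131 + 21·25
1 = 21·549 − 88·131
1 = −88·2327 + 373·549
1 = 373·21492 − 3445·2327
1 = −3445·66803 + 10708·21492
1 = 10708·88295 − 14153·66803
So 66803·(-14153) ≡ 1 (mod 88295), giving 66803⁻¹ ≡ 74142.
x ≡ 66803⁻¹·56191 ≡ 74142·56191 ≡ 1842 (mod 88295).

1842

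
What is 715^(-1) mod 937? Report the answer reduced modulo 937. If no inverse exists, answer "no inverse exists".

Run Euclid on (937, 715):
937 = 1×715 + 222
715 = 3×222 + 49
222 = 4×49 + 26
49 = 1×26 + 23
26 = 1×23 + 3
23 = 7×3 + 2
3 = 1×2 + 1
2 = 2×1 + 0
The gcd is 1. Working backward:
1 = 3 − 2
1 = −23 + 8·3
1 = 8·26 − 9·23
1 = −9·49 + 17·26
1 = 17·222 − 77·49
1 = −77·715 + 248·222
1 = 248·937 − 325·715
So 715·(-325) ≡ 1 (mod 937), and -325 ≡ 612 (mod 937).

612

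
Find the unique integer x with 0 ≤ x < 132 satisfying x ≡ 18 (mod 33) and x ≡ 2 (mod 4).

18

Write x = 18 + 33·k. Then 33·k ≡ 2 − 18 ≡ 0 (mod 4).
Need 33⁻¹ mod 4. Extended Euclid on (4, 1):
4 = 4*1 + 0
33⁻¹ ≡ 1 (mod 4), so k ≡ 1·0 ≡ 0 (mod 4).
x = 18 + 33·0 = 18.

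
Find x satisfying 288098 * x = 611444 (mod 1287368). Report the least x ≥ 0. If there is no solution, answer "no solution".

First find gcd(288098, 1287368):
1287368 = 4*288098 + 134976
288098 = 2*134976 + 18146
134976 = 7*18146 + 7954
18146 = 2*7954 + 2238
7954 = 3*2238 + 1240
2238 = 1*1240 + 998
1240 = 1*998 + 242
998 = 4*242 + 30
242 = 8*30 + 2
30 = 15*2 + 0
gcd = 2 and 2 | 611444, so solutions exist. Divide through by 2: 144049x ≡ 305722 (mod 643684).
Now find 144049⁻¹ mod 643684:
643684 = 4·144049 + 67488
144049 = 2·67488 + 9073
67488 = 7·9073 + 3977
9073 = 2·3977 + 1119
3977 = 3·1119 + 620
1119 = 1·620 + 499
620 = 1·499 + 121
499 = 4·121 + 15
121 = 8·15 + 1
15 = 15·1 + 0
Back-substitute:
1 = 121 − 8·15
1 = −8·499 + 33·121
1 = 33·620 − 41·499
1 = −41·1119 + 74·620
1 = 74·3977 − 263·1119
1 = −263·9073 + 600·3977
1 = 600·67488 − 4463·9073
1 = −4463·144049 + 9526·67488
1 = 9526·643684 − 42567·144049
So 144049·(-42567) ≡ 1 (mod 643684), i.e. 144049⁻¹ ≡ 601117.
Then x ≡ 601117·305722 ≡ 334738 (mod 643684); the smallest non-negative solution is x = 334738.

334738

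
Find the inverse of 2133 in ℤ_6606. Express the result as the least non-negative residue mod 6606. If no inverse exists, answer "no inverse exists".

no inverse exists

Euclidean algorithm on 6606, 2133:
6606 = 3·2133 + 207
2133 = 10·207 + 63
207 = 3·63 + 18
63 = 3·18 + 9
18 = 2·9 + 0
The gcd is 9, not 1, hence no inverse exists.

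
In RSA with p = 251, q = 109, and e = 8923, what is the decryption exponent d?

10987

φ(n) = (p−1)(q−1) = 250·108 = 27000.
Need d with 8923·d ≡ 1 (mod 27000). Apply the extended Euclidean algorithm:
27000 = 3*8923 + 231
8923 = 38*231 + 145
231 = 1*145 + 86
145 = 1*86 + 59
86 = 1*59 + 27
59 = 2*27 + 5
27 = 5*5 + 2
5 = 2*2 + 1
2 = 2*1 + 0
Back-substitute:
1 = 5 − 2·2
1 = −2·27 + 11·5
1 = 11·59 − 24·27
1 = −24·86 + 35·59
1 = 35·145 − 59·86
1 = −59·231 + 94·145
1 = 94·8923 − 3631·231
1 = −3631·27000 + 10987·8923
So 8923·10987 ≡ 1 (mod 27000), hence d = 10987.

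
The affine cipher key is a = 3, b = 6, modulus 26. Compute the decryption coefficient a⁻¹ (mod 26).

9

gcd(26, 3) by repeated division:
26 = 8×3 + 2
3 = 1×2 + 1
2 = 2×1 + 0
Since gcd(3, 26) = 1, back-substitute to write 1 as a combination:
1 = 3 − 2
1 = −26 + 9·3
So 3·9 ≡ 1 (mod 26).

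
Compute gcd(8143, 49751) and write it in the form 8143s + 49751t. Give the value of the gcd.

1

Euclidean algorithm:
49751 = 6*8143 + 893
8143 = 9*893 + 106
893 = 8*106 + 45
106 = 2*45 + 16
45 = 2*16 + 13
16 = 1*13 + 3
13 = 4*3 + 1
3 = 3*1 + 0
gcd(8143, 49751) = 1.
Working backward:
1 = 13 − 4·3
1 = −4·16 + 5·13
1 = 5·45 − 14·16
1 = −14·106 + 33·45
1 = 33·893 − 278·106
1 = −278·8143 + 2535·893
1 = 2535·49751 − 15488·8143
So 1 = (2535)·49751 + (-15488)·8143.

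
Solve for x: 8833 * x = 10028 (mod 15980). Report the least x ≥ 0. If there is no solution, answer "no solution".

11196

First find gcd(8833, 15980):
15980 = 1·8833 + 7147
8833 = 1·7147 + 1686
7147 = 4·1686 + 403
1686 = 4·403 + 74
403 = 5·74 + 33
74 = 2·33 + 8
33 = 4·8 + 1
8 = 8·1 + 0
gcd = 1, so a unique solution mod 15980 exists.
Back-substitute for the Bézout coefficients:
1 = 33 − 4·8
1 = −4·74 + 9·33
1 = 9·403 − 49·74
1 = −49·1686 + 205·403
1 = 205·7147 − 869·1686
1 = −869·8833 + 1074·7147
1 = 1074·15980 − 1943·8833
So 8833·(-1943) ≡ 1 (mod 15980), giving 8833⁻¹ ≡ 14037.
x ≡ 8833⁻¹·10028 ≡ 14037·10028 ≡ 11196 (mod 15980).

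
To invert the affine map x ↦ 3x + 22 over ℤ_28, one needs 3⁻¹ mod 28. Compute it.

19

gcd(28, 3) by repeated division:
28 = 9*3 + 1
3 = 3*1 + 0
Since gcd(3, 28) = 1, back-substitute to write 1 as a combination:
1 = 28 − 9·3
Thus 3·(-9) ≡ 1 (mod 28); reducing, -9 mod 28 = 19.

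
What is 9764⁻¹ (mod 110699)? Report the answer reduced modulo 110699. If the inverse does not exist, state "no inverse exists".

11893

Apply the Euclidean algorithm to 110699 and 9764:
110699 = 11*9764 + 3295
9764 = 2*3295 + 3174
3295 = 1*3174 + 121
3174 = 26*121 + 28
121 = 4*28 + 9
28 = 3*9 + 1
9 = 9*1 + 0
Since gcd(9764, 110699) = 1, back-substitute to write 1 as a combination:
1 = 28 − 3·9
1 = −3·121 + 13·28
1 = 13·3174 − 341·121
1 = −341·3295 + 354·3174
1 = 354·9764 − 1049·3295
1 = −1049·110699 + 11893·9764
So 9764·11893 ≡ 1 (mod 110699).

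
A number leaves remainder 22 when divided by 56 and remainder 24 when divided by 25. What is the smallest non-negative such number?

974

Write x = 22 + 56·k. Then 56·k ≡ 24 − 22 ≡ 2 (mod 25).
Need 56⁻¹ mod 25. Extended Euclid on (25, 6):
25 = 4·6 + 1
6 = 6·1 + 0
Back-substitute:
1 = 25 − 4·6
56⁻¹ ≡ 21 (mod 25), so k ≡ 21·2 ≡ 17 (mod 25).
x = 22 + 56·17 = 974.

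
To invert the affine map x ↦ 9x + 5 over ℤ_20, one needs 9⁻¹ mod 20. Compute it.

Apply the Euclidean algorithm to 20 and 9:
20 = 2*9 + 2
9 = 4*2 + 1
2 = 2*1 + 0
gcd = 1, so the inverse exists. Back-substitute:
1 = 9 − 4·2
1 = −4·20 + 9·9
So 9·9 ≡ 1 (mod 20).

9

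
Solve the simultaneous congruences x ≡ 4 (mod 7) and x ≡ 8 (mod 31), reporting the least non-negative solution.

39

Write x = 4 + 7·k. Then 7·k ≡ 8 − 4 ≡ 4 (mod 31).
Need 7⁻¹ mod 31. Extended Euclid on (31, 7):
31 = 4·7 + 3
7 = 2·3 + 1
3 = 3·1 + 0
Back-substitute:
1 = 7 − 2·3
1 = −2·31 + 9·7
7⁻¹ ≡ 9 (mod 31), so k ≡ 9·4 ≡ 5 (mod 31).
x = 4 + 7·5 = 39.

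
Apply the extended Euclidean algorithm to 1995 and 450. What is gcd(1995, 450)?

Repeated division:
1995 = 4·450 + 195
450 = 2·195 + 60
195 = 3·60 + 15
60 = 4·15 + 0
gcd(1995, 450) = 15.
Back-substituting:
15 = 195 − 3·60
15 = −3·450 + 7·195
15 = 7·1995 − 31·450
So 15 = (7)·1995 + (-31)·450.

15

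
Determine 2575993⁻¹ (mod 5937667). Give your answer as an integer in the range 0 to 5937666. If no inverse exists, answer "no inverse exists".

Extended Euclidean algorithm:
5937667 = 2*2575993 + 785681
2575993 = 3*785681 + 218950
785681 = 3*218950 + 128831
218950 = 1*128831 + 90119
128831 = 1*90119 + 38712
90119 = 2*38712 + 12695
38712 = 3*12695 + 627
12695 = 20*627 + 155
627 = 4*155 + 7
155 = 22*7 + 1
7 = 7*1 + 0
Since gcd(2575993, 5937667) = 1, back-substitute to write 1 as a combination:
1 = 155 − 22·7
1 = −22·627 + 89·155
1 = 89·12695 − 1802·627
1 = −1802·38712 + 5495·12695
1 = 5495·90119 − 12792·38712
1 = −12792·128831 + 18287·90119
1 = 18287·218950 − 31079·128831
1 = −31079·785681 + 111524·218950
1 = 111524·2575993 − 365651·785681
1 = −365651·5937667 + 842826·2575993
So 2575993·842826 ≡ 1 (mod 5937667).

842826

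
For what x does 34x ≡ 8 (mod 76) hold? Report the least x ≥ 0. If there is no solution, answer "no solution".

First find gcd(34, 76):
76 = 2×34 + 8
34 = 4×8 + 2
8 = 4×2 + 0
gcd = 2 and 2 | 8, so solutions exist. Divide through by 2: 17x ≡ 4 (mod 38).
Now find 17⁻¹ mod 38:
38 = 2*17 + 4
17 = 4*4 + 1
4 = 4*1 + 0
Back-substitute:
1 = 17 − 4·4
1 = −4·38 + 9·17
So 17⁻¹ ≡ 9 (mod 38).
Then x ≡ 9·4 ≡ 36 (mod 38); the smallest non-negative solution is x = 36.

36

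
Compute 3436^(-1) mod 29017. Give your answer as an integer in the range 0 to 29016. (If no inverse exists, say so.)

gcd(29017, 3436) by repeated division:
29017 = 8×3436 + 1529
3436 = 2×1529 + 378
1529 = 4×378 + 17
378 = 22×17 + 4
17 = 4×4 + 1
4 = 4×1 + 0
Since gcd(3436, 29017) = 1, back-substitute to write 1 as a combination:
1 = 17 − 4·4
1 = −4·378 + 89·17
1 = 89·1529 − 360·378
1 = −360·3436 + 809·1529
1 = 809·29017 − 6832·3436
Thus 3436·(-6832) ≡ 1 (mod 29017); reducing, -6832 mod 29017 = 22185.

22185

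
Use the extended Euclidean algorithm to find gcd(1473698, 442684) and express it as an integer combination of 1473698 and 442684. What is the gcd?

2

Apply Euclid's algorithm to 1473698 and 442684:
1473698 = 3·442684 + 145646
442684 = 3·145646 + 5746
145646 = 25·5746 + 1996
5746 = 2·1996 + 1754
1996 = 1·1754 + 242
1754 = 7·242 + 60
242 = 4·60 + 2
60 = 30·2 + 0
gcd(1473698, 442684) = 2.
Back-substituting:
2 = 242 − 4·60
2 = −4·1754 + 29·242
2 = 29·1996 − 33·1754
2 = −33·5746 + 95·1996
2 = 95·145646 − 2408·5746
2 = −2408·442684 + 7319·145646
2 = 7319·1473698 − 24365·442684
So 2 = (7319)·1473698 + (-24365)·442684.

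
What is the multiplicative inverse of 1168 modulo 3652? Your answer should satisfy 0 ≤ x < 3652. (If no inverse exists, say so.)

no inverse exists

Compute gcd(1168, 3652):
3652 = 3×1168 + 148
1168 = 7×148 + 132
148 = 1×132 + 16
132 = 8×16 + 4
16 = 4×4 + 0
gcd(1168, 3652) = 4 ≠ 1, so 1168 has no multiplicative inverse modulo 3652.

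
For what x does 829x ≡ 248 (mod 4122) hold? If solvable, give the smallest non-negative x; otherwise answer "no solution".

950

First find gcd(829, 4122):
4122 = 4*829 + 806
829 = 1*806 + 23
806 = 35*23 + 1
23 = 23*1 + 0
gcd = 1, so a unique solution mod 4122 exists.
Back-substitute for the Bézout coefficients:
1 = 806 − 35·23
1 = −35·829 + 36·806
1 = 36·4122 − 179·829
So 829·(-179) ≡ 1 (mod 4122), giving 829⁻¹ ≡ 3943.
x ≡ 829⁻¹·248 ≡ 3943·248 ≡ 950 (mod 4122).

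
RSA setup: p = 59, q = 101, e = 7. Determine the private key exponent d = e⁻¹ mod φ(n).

4143

φ(n) = (p−1)(q−1) = 58·100 = 5800.
Need d with 7·d ≡ 1 (mod 5800). Apply the extended Euclidean algorithm:
5800 = 828·7 + 4
7 = 1·4 + 3
4 = 1·3 + 1
3 = 3·1 + 0
Back-substitute:
1 = 4 − 3
1 = −7 + 2·4
1 = 2·5800 − 1657·7
So 7·(-1657) ≡ 1 (mod 5800), hence d ≡ -1657 ≡ 4143 (mod 5800).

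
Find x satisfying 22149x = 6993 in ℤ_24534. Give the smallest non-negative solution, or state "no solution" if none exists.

2075

First find gcd(22149, 24534):
24534 = 1·22149 + 2385
22149 = 9·2385 + 684
2385 = 3·684 + 333
684 = 2·333 + 18
333 = 18·18 + 9
18 = 2·9 + 0
gcd = 9 and 9 | 6993, so solutions exist. Divide through by 9: 2461x ≡ 777 (mod 2726).
Now find 2461⁻¹ mod 2726:
2726 = 1*2461 + 265
2461 = 9*265 + 76
265 = 3*76 + 37
76 = 2*37 + 2
37 = 18*2 + 1
2 = 2*1 + 0
Back-substitute:
1 = 37 − 18·2
1 = −18·76 + 37·37
1 = 37·265 − 129·76
1 = −129·2461 + 1198·265
1 = 1198·2726 − 1327·2461
So 2461·(-1327) ≡ 1 (mod 2726), i.e. 2461⁻¹ ≡ 1399.
Then x ≡ 1399·777 ≡ 2075 (mod 2726); the smallest non-negative solution is x = 2075.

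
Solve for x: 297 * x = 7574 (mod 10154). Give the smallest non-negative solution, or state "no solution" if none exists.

8094

First find gcd(297, 10154):
10154 = 34×297 + 56
297 = 5×56 + 17
56 = 3×17 + 5
17 = 3×5 + 2
5 = 2×2 + 1
2 = 2×1 + 0
gcd = 1, so a unique solution mod 10154 exists.
Back-substitute for the Bézout coefficients:
1 = 5 − 2·2
1 = −2·17 + 7·5
1 = 7·56 − 23·17
1 = −23·297 + 122·56
1 = 122·10154 − 4171·297
So 297·(-4171) ≡ 1 (mod 10154), giving 297⁻¹ ≡ 5983.
x ≡ 297⁻¹·7574 ≡ 5983·7574 ≡ 8094 (mod 10154).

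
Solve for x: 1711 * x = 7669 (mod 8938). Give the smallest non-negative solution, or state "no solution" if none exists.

7391

First find gcd(1711, 8938):
8938 = 5*1711 + 383
1711 = 4*383 + 179
383 = 2*179 + 25
179 = 7*25 + 4
25 = 6*4 + 1
4 = 4*1 + 0
gcd = 1, so a unique solution mod 8938 exists.
Back-substitute for the Bézout coefficients:
1 = 25 − 6·4
1 = −6·179 + 43·25
1 = 43·383 − 92·179
1 = −92·1711 + 411·383
1 = 411·8938 − 2147·1711
So 1711·(-2147) ≡ 1 (mod 8938), giving 1711⁻¹ ≡ 6791.
x ≡ 1711⁻¹·7669 ≡ 6791·7669 ≡ 7391 (mod 8938).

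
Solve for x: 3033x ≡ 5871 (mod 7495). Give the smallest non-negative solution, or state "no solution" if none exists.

2352

First find gcd(3033, 7495):
7495 = 2*3033 + 1429
3033 = 2*1429 + 175
1429 = 8*175 + 29
175 = 6*29 + 1
29 = 29*1 + 0
gcd = 1, so a unique solution mod 7495 exists.
Back-substitute for the Bézout coefficients:
1 = 175 − 6·29
1 = −6·1429 + 49·175
1 = 49·3033 − 104·1429
1 = −104·7495 + 257·3033
So 3033·(257) ≡ 1 (mod 7495), giving 3033⁻¹ ≡ 257.
x ≡ 3033⁻¹·5871 ≡ 257·5871 ≡ 2352 (mod 7495).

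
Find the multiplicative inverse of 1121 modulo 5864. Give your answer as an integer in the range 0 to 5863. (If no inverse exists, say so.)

1449

Apply the Euclidean algorithm to 5864 and 1121:
5864 = 5·1121 + 259
1121 = 4·259 + 85
259 = 3·85 + 4
85 = 21·4 + 1
4 = 4·1 + 0
gcd = 1, so the inverse exists. Back-substitute:
1 = 85 − 21·4
1 = −21·259 + 64·85
1 = 64·1121 − 277·259
1 = −277·5864 + 1449·1121
So 1121·1449 ≡ 1 (mod 5864).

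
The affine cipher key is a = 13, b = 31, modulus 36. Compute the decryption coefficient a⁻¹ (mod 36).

Extended Euclidean algorithm:
36 = 2·13 + 10
13 = 1·10 + 3
10 = 3·3 + 1
3 = 3·1 + 0
gcd = 1, so the inverse exists. Back-substitute:
1 = 10 − 3·3
1 = −3·13 + 4·10
1 = 4·36 − 11·13
So 13·(-11) ≡ 1 (mod 36), and -11 ≡ 25 (mod 36).

25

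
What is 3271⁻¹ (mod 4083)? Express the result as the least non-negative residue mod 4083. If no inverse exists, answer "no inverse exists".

gcd(4083, 3271) by repeated division:
4083 = 1·3271 + 812
3271 = 4·812 + 23
812 = 35·23 + 7
23 = 3·7 + 2
7 = 3·2 + 1
2 = 2·1 + 0
Since gcd(3271, 4083) = 1, back-substitute to write 1 as a combination:
1 = 7 − 3·2
1 = −3·23 + 10·7
1 = 10·812 − 353·23
1 = −353·3271 + 1422·812
1 = 1422·4083 − 1775·3271
Thus 3271·(-1775) ≡ 1 (mod 4083); reducing, -1775 mod 4083 = 2308.

2308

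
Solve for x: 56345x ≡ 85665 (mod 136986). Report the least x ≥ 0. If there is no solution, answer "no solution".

59493

First find gcd(56345, 136986):
136986 = 2*56345 + 24296
56345 = 2*24296 + 7753
24296 = 3*7753 + 1037
7753 = 7*1037 + 494
1037 = 2*494 + 49
494 = 10*49 + 4
49 = 12*4 + 1
4 = 4*1 + 0
gcd = 1, so a unique solution mod 136986 exists.
Back-substitute for the Bézout coefficients:
1 = 49 − 12·4
1 = −12·494 + 121·49
1 = 121·1037 − 254·494
1 = −254·7753 + 1899·1037
1 = 1899·24296 − 5951·7753
1 = −5951·56345 + 13801·24296
1 = 13801·136986 − 33553·56345
So 56345·(-33553) ≡ 1 (mod 136986), giving 56345⁻¹ ≡ 103433.
x ≡ 56345⁻¹·85665 ≡ 103433·85665 ≡ 59493 (mod 136986).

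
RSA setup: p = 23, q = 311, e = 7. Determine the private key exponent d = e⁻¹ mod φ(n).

2923

φ(n) = (p−1)(q−1) = 22·310 = 6820.
Need d with 7·d ≡ 1 (mod 6820). Apply the extended Euclidean algorithm:
6820 = 974·7 + 2
7 = 3·2 + 1
2 = 2·1 + 0
Back-substitute:
1 = 7 − 3·2
1 = −3·6820 + 2923·7
So 7·2923 ≡ 1 (mod 6820), hence d = 2923.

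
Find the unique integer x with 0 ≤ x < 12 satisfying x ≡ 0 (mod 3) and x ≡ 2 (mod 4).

Write x = 0 + 3·k. Then 3·k ≡ 2 − 0 ≡ 2 (mod 4).
Need 3⁻¹ mod 4. Extended Euclid on (4, 3):
4 = 1×3 + 1
3 = 3×1 + 0
Back-substitute:
1 = 4 − 3
3⁻¹ ≡ 3 (mod 4), so k ≡ 3·2 ≡ 2 (mod 4).
x = 0 + 3·2 = 6.

6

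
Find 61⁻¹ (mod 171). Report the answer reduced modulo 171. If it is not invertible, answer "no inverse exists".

157

Extended Euclidean algorithm:
171 = 2*61 + 49
61 = 1*49 + 12
49 = 4*12 + 1
12 = 12*1 + 0
The gcd is 1. Working backward:
1 = 49 − 4·12
1 = −4·61 + 5·49
1 = 5·171 − 14·61
Thus 61·(-14) ≡ 1 (mod 171); reducing, -14 mod 171 = 157.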